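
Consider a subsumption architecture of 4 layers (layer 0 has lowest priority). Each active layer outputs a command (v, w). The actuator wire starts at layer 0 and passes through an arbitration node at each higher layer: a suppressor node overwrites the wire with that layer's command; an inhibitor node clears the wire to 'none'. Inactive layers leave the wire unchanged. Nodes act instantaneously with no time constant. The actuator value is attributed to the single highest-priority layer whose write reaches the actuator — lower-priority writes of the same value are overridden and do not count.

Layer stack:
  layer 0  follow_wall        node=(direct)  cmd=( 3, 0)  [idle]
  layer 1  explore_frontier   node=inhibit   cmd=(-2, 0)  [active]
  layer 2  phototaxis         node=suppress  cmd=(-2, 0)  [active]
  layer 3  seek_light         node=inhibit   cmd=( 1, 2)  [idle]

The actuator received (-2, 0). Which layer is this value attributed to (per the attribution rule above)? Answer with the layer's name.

phototaxis

L0 follow_wall: idle → wire = none
L1 explore_frontier: active, inhibitor → wire = none
L2 phototaxis: active, suppressor → wire = (-2, 0)
L3 seek_light: idle → wire stays (-2, 0)
actuator = (-2, 0)
last writer: layer 2 = phototaxis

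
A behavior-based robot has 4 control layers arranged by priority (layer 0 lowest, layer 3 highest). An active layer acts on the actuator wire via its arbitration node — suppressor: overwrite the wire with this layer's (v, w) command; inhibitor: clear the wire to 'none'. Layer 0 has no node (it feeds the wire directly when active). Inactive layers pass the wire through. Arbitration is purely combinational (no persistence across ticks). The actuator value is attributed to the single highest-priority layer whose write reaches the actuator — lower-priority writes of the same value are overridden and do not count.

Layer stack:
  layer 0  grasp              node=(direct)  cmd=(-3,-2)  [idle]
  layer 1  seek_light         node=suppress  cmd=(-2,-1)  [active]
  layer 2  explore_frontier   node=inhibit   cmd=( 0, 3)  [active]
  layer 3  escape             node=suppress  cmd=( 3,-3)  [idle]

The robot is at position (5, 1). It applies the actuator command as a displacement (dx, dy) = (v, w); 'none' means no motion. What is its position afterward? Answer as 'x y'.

L0 grasp: idle → wire = none
L1 seek_light: active, suppressor → wire = (-2, -1)
L2 explore_frontier: active, inhibitor → wire = none
L3 escape: idle → wire stays none
actuator = none
position: (5, 1) + none = (5, 1)

5 1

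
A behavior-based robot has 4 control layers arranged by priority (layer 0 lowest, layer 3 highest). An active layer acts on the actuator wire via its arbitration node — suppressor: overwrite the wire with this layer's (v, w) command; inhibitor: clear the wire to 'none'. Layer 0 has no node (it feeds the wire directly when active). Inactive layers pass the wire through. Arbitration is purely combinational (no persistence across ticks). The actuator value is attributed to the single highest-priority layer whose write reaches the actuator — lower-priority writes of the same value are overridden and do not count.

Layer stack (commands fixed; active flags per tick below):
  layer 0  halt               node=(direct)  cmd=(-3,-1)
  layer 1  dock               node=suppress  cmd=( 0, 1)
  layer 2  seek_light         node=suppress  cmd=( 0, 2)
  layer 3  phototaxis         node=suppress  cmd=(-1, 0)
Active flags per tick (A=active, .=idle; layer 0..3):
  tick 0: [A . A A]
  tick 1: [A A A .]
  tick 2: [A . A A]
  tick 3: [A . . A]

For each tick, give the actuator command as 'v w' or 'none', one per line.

tick 0:
  layer 0 (halt) active — direct: (-3, -1)
  layer 1 (dock) idle — unchanged: (-3, -1)
  layer 2 (seek_light) active — suppresses: (0, 2)
  layer 3 (phototaxis) active — suppresses: (-1, 0)
  → actuator (-1, 0)
tick 1:
  layer 0 (halt) active — direct: (-3, -1)
  layer 1 (dock) active — suppresses: (0, 1)
  layer 2 (seek_light) active — suppresses: (0, 2)
  layer 3 (phototaxis) idle — unchanged: (0, 2)
  → actuator (0, 2)
tick 2:
  layer 0 (halt) active — direct: (-3, -1)
  layer 1 (dock) idle — unchanged: (-3, -1)
  layer 2 (seek_light) active — suppresses: (0, 2)
  layer 3 (phototaxis) active — suppresses: (-1, 0)
  → actuator (-1, 0)
tick 3:
  layer 0 (halt) active — direct: (-3, -1)
  layer 1 (dock) idle — unchanged: (-3, -1)
  layer 2 (seek_light) idle — unchanged: (-3, -1)
  layer 3 (phototaxis) active — suppresses: (-1, 0)
  → actuator (-1, 0)

-1 0
0 2
-1 0
-1 0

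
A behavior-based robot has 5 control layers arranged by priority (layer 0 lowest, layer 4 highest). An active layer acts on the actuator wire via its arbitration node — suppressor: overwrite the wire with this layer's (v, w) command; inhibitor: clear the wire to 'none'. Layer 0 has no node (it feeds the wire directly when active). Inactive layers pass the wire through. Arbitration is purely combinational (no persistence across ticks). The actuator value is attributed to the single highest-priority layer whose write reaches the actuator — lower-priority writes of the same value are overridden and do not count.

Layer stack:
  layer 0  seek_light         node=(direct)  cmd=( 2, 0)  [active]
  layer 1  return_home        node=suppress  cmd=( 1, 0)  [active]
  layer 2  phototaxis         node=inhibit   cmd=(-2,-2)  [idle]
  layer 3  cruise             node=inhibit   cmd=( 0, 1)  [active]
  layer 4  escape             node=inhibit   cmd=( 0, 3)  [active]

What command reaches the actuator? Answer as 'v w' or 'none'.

none

L0 seek_light: active, feeds wire = (2, 0)
L1 return_home: active, suppressor → wire = (1, 0)
L2 phototaxis: idle → wire stays (1, 0)
L3 cruise: active, inhibitor → wire = none
L4 escape: active, inhibitor → wire = none
actuator = none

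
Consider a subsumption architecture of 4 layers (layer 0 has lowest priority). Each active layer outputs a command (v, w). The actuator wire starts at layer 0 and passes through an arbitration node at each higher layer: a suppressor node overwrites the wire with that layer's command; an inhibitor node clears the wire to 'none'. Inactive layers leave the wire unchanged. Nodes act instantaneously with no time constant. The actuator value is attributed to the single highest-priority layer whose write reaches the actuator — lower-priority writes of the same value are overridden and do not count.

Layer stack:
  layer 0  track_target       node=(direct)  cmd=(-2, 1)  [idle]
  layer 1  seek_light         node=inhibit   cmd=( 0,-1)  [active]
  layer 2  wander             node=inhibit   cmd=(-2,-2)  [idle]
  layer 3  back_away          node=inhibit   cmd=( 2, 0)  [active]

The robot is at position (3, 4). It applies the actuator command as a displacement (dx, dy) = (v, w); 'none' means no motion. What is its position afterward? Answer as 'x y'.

layer 0 (track_target) idle — none
layer 1 (seek_light) active — inhibits: none
layer 2 (wander) idle — unchanged: none
layer 3 (back_away) active — inhibits: none
→ actuator none
position: (3, 4) + none = (3, 4)

3 4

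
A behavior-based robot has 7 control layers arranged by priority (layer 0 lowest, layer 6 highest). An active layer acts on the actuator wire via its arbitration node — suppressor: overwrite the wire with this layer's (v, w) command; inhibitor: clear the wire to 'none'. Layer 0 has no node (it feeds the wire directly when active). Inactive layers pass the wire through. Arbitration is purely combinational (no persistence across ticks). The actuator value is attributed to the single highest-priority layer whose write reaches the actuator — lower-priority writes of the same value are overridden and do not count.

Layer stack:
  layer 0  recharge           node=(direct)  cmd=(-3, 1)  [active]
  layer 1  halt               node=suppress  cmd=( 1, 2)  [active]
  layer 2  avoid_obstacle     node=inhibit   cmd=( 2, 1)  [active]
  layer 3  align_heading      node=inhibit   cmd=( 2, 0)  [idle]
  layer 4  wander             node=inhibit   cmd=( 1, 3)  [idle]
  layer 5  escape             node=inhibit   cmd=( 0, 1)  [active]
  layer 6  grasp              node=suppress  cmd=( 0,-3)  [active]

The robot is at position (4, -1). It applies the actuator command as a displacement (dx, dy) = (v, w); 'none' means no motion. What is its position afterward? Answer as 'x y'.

L0 recharge: active, feeds wire = (-3, 1)
L1 halt: active, suppressor → wire = (1, 2)
L2 avoid_obstacle: active, inhibitor → wire = none
L3 align_heading: idle → wire stays none
L4 wander: idle → wire stays none
L5 escape: active, inhibitor → wire = none
L6 grasp: active, suppressor → wire = (0, -3)
actuator = (0, -3)
position: (4, -1) + (0, -3) = (4, -4)

4 -4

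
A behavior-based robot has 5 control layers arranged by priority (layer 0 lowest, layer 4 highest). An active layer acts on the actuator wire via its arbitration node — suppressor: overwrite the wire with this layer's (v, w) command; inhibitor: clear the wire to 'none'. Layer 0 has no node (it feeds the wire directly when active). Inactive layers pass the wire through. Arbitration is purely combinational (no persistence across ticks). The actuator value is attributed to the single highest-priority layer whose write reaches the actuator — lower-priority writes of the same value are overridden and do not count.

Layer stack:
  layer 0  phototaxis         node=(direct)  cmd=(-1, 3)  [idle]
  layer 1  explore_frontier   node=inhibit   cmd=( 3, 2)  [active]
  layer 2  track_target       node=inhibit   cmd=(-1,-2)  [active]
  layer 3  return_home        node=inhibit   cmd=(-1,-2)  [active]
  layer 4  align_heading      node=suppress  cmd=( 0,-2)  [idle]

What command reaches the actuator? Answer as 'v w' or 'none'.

L0 phototaxis: idle → wire = none
L1 explore_frontier: active, inhibitor → wire = none
L2 track_target: active, inhibitor → wire = none
L3 return_home: active, inhibitor → wire = none
L4 align_heading: idle → wire stays none
actuator = none

none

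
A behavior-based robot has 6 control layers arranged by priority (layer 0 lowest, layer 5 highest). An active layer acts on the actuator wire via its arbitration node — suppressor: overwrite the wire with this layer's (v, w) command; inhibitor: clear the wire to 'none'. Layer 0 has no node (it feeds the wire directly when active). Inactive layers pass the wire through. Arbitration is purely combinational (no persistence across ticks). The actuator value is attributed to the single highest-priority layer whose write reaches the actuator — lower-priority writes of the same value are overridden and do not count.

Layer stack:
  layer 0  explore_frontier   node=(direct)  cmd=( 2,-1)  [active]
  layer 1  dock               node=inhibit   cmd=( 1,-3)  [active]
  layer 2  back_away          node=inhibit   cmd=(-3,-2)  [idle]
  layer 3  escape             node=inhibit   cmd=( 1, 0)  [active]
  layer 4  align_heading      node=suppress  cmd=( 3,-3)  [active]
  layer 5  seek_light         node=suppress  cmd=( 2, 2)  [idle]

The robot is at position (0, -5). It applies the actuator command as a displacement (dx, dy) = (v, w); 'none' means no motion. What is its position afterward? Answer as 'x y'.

3 -8

layer 0 (explore_frontier) active — direct: (2, -1)
layer 1 (dock) active — inhibits: none
layer 2 (back_away) idle — unchanged: none
layer 3 (escape) active — inhibits: none
layer 4 (align_heading) active — suppresses: (3, -3)
layer 5 (seek_light) idle — unchanged: (3, -3)
→ actuator (3, -3)
position: (0, -5) + (3, -3) = (3, -8)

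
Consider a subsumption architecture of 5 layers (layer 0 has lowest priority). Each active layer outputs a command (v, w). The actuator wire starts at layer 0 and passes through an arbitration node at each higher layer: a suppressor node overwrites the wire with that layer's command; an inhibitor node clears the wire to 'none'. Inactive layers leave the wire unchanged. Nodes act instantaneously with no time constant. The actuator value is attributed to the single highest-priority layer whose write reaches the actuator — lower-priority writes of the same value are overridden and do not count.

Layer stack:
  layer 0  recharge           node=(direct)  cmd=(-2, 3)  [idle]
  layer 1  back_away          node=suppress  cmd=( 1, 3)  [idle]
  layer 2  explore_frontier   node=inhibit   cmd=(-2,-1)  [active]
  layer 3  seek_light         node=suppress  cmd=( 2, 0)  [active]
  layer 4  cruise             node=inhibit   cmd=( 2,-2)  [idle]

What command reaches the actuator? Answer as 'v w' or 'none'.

2 0

L0 recharge: idle → wire = none
L1 back_away: idle → wire stays none
L2 explore_frontier: active, inhibitor → wire = none
L3 seek_light: active, suppressor → wire = (2, 0)
L4 cruise: idle → wire stays (2, 0)
actuator = (2, 0)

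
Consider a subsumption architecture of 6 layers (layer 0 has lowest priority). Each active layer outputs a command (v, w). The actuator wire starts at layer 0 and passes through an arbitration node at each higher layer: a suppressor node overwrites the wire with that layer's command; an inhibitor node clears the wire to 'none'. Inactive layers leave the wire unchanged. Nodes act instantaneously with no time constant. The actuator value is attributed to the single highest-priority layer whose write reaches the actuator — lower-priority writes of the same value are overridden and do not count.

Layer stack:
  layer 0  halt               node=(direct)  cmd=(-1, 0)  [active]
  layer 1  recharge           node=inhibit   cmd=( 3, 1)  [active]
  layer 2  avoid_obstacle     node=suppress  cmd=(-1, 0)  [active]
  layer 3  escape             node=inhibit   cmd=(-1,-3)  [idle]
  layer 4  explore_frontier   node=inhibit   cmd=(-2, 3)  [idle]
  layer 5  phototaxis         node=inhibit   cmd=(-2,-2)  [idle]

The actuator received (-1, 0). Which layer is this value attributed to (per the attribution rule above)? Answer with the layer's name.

avoid_obstacle

layer 0 (halt) active — direct: (-1, 0)
layer 1 (recharge) active — inhibits: none
layer 2 (avoid_obstacle) active — suppresses: (-1, 0)
layer 3 (escape) idle — unchanged: (-1, 0)
layer 4 (explore_frontier) idle — unchanged: (-1, 0)
layer 5 (phototaxis) idle — unchanged: (-1, 0)
→ actuator (-1, 0)
last writer: layer 2 = avoid_obstacle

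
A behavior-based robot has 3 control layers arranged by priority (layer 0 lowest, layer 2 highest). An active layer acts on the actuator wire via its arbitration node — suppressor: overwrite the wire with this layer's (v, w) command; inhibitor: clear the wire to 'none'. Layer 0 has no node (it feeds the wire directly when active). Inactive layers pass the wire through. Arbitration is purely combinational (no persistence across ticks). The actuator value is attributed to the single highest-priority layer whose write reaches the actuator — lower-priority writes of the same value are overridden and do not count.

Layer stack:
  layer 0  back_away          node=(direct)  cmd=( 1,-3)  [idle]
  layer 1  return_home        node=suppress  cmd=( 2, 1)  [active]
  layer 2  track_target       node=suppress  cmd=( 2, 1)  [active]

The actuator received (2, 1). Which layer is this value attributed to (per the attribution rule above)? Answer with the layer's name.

track_target

L0 back_away: idle → wire = none
L1 return_home: active, suppressor → wire = (2, 1)
L2 track_target: active, suppressor → wire = (2, 1)
actuator = (2, 1)
last writer: layer 2 = track_target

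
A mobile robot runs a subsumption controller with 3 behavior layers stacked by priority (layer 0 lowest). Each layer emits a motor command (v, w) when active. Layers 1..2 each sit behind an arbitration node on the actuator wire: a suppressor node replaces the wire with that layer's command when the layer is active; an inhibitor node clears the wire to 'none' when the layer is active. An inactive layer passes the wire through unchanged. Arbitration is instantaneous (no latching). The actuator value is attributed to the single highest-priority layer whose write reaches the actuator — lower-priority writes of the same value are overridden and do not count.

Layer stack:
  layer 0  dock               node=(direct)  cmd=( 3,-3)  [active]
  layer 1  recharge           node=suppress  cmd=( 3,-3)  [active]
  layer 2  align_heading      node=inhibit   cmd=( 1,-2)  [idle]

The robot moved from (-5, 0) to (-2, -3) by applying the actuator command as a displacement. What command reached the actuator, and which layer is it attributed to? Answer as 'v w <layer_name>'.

3 -3 recharge

displacement = (-2, -3) − (-5, 0) = (3, -3)
L0 dock: active, feeds wire = (3, -3)
L1 recharge: active, suppressor → wire = (3, -3)
L2 align_heading: idle → wire stays (3, -3)
actuator = (3, -3) — from layer 1 (recharge)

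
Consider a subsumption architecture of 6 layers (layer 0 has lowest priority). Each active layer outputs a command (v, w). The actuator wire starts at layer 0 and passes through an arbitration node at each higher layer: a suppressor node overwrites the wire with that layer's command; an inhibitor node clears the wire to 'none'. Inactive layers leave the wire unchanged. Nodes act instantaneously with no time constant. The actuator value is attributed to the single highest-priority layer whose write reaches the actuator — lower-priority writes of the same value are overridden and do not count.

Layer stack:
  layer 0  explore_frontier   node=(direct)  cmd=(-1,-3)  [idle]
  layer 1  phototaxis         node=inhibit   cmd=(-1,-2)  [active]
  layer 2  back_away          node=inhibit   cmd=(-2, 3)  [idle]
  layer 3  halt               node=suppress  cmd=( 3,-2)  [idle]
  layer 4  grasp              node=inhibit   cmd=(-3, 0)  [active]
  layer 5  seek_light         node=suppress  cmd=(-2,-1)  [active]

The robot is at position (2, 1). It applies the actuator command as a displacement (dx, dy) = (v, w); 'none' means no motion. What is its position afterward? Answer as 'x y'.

0 0

L0 explore_frontier: idle → wire = none
L1 phototaxis: active, inhibitor → wire = none
L2 back_away: idle → wire stays none
L3 halt: idle → wire stays none
L4 grasp: active, inhibitor → wire = none
L5 seek_light: active, suppressor → wire = (-2, -1)
actuator = (-2, -1)
position: (2, 1) + (-2, -1) = (0, 0)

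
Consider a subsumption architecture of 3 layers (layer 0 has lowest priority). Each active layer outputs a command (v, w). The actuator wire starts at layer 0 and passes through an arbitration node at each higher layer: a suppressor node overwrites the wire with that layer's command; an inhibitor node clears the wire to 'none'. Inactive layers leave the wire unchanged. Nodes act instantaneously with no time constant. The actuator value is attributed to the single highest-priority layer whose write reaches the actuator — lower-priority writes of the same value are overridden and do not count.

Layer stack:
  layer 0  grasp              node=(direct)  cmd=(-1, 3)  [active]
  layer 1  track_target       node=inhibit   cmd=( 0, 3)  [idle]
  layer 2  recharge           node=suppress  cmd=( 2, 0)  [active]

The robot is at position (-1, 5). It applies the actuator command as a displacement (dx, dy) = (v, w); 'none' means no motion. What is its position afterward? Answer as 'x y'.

layer 0 (grasp) active — direct: (-1, 3)
layer 1 (track_target) idle — unchanged: (-1, 3)
layer 2 (recharge) active — suppresses: (2, 0)
→ actuator (2, 0)
position: (-1, 5) + (2, 0) = (1, 5)

1 5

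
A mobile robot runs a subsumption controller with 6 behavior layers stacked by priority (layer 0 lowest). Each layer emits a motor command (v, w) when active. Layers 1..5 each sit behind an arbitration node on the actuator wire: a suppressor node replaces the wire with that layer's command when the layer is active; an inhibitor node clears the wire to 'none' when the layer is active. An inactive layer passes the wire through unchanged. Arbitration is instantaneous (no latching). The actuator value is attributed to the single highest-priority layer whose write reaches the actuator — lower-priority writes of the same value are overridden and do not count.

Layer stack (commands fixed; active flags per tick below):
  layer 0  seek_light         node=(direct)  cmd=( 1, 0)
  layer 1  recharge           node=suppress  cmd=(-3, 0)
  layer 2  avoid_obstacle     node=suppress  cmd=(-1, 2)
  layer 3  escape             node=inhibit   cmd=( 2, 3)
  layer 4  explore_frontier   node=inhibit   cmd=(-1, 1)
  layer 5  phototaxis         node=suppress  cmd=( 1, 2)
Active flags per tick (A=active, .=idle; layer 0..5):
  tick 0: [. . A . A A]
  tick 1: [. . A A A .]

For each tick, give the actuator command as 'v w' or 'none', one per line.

1 2
none

tick 0:
  layer 0 (seek_light) idle — none
  layer 1 (recharge) idle — unchanged: none
  layer 2 (avoid_obstacle) active — suppresses: (-1, 2)
  layer 3 (escape) idle — unchanged: (-1, 2)
  layer 4 (explore_frontier) active — inhibits: none
  layer 5 (phototaxis) active — suppresses: (1, 2)
  → actuator (1, 2)
tick 1:
  layer 0 (seek_light) idle — none
  layer 1 (recharge) idle — unchanged: none
  layer 2 (avoid_obstacle) active — suppresses: (-1, 2)
  layer 3 (escape) active — inhibits: none
  layer 4 (explore_frontier) active — inhibits: none
  layer 5 (phototaxis) idle — unchanged: none
  → actuator none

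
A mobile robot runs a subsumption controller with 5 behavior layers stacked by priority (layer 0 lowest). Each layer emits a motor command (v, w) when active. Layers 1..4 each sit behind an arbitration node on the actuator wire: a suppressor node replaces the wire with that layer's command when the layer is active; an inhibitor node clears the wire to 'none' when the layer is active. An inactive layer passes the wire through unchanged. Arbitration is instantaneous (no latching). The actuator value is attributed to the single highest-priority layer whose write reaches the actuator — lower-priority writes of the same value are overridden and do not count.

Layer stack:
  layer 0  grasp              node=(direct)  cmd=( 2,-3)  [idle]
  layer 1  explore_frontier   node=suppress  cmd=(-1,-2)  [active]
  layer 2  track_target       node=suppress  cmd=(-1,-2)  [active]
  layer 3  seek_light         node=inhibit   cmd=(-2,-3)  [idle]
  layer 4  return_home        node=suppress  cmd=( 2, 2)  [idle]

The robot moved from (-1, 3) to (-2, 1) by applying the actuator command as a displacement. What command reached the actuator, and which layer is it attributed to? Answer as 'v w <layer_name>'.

-1 -2 track_target

displacement = (-2, 1) − (-1, 3) = (-1, -2)
layer 0 (grasp) idle — none
layer 1 (explore_frontier) active — suppresses: (-1, -2)
layer 2 (track_target) active — suppresses: (-1, -2)
layer 3 (seek_light) idle — unchanged: (-1, -2)
layer 4 (return_home) idle — unchanged: (-1, -2)
→ actuator (-1, -2) — from layer 2 (track_target)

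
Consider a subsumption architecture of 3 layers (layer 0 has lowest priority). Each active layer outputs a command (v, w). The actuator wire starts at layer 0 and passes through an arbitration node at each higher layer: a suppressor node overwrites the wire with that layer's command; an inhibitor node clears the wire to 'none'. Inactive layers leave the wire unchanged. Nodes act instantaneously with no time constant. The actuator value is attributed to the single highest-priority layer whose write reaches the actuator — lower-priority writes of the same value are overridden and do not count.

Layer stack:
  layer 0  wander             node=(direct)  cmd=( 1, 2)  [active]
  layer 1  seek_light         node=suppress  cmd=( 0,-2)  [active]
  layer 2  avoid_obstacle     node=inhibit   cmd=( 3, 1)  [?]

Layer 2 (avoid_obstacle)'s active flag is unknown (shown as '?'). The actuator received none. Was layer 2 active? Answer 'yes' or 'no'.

If layer 2 is active=yes:
  actuator would be none
If layer 2 is active=no:
  actuator would be (0, -2)
Observed none, so layer 2 was active.

yes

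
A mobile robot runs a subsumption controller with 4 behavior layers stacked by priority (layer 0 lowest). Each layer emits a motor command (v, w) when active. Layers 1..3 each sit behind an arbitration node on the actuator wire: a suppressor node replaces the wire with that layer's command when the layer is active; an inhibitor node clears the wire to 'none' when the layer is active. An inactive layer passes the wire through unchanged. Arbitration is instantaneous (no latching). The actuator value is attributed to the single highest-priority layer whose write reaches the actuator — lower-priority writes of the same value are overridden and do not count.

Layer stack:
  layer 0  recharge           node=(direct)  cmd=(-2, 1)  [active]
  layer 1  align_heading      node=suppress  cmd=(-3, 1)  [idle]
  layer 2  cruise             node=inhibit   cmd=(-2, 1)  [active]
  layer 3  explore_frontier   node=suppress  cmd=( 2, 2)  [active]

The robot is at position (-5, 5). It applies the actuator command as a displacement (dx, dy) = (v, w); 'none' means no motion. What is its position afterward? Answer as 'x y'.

[0] recharge on; wire := (-2, 1)
[1] align_heading off; pass (-2, 1)
[2] cruise on (inhibit); wire := none
[3] explore_frontier on (suppress); wire := (2, 2)
output (2, 2)
position: (-5, 5) + (2, 2) = (-3, 7)

-3 7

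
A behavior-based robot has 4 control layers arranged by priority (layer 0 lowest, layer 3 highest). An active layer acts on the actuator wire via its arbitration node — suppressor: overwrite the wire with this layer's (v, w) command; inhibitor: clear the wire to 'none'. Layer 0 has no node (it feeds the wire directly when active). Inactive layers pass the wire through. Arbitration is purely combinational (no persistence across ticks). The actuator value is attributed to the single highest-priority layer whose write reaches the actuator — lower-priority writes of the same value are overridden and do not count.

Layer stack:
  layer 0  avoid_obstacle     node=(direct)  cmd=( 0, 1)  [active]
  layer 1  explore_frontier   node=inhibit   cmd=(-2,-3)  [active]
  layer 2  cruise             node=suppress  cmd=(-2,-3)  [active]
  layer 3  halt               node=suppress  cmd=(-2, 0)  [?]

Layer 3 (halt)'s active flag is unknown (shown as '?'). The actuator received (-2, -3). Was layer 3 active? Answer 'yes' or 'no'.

no

If layer 3 is active=yes:
  actuator would be (-2, 0)
If layer 3 is active=no:
  actuator would be (-2, -3)
Observed (-2, -3), so layer 3 was idle.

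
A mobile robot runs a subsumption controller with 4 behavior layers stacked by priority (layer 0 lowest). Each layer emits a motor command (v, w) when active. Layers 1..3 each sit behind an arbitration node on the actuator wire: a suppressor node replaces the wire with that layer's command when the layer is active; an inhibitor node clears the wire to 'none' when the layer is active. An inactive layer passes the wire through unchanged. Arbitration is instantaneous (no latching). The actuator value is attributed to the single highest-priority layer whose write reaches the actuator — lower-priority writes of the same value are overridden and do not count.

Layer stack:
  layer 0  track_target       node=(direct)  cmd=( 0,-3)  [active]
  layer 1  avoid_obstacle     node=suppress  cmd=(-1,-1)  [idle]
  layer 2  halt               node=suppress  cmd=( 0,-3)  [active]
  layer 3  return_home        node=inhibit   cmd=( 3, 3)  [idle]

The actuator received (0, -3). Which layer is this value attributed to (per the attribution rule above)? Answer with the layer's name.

[0] track_target on; wire := (0, -3)
[1] avoid_obstacle off; pass (0, -3)
[2] halt on (suppress); wire := (0, -3)
[3] return_home off; pass (0, -3)
output (0, -3)
last writer: layer 2 = halt

halt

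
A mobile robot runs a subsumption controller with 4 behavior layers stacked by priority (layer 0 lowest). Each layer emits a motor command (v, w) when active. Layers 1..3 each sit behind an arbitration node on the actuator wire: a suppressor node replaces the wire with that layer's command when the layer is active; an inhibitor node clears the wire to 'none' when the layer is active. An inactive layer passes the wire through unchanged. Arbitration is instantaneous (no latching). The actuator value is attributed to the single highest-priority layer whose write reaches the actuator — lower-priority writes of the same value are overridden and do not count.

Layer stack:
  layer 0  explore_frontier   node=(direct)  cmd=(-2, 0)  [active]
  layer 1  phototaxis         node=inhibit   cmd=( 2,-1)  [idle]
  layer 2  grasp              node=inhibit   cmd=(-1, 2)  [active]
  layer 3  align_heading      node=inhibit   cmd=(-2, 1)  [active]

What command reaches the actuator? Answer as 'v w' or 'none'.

none

L0 explore_frontier: active, feeds wire = (-2, 0)
L1 phototaxis: idle → wire stays (-2, 0)
L2 grasp: active, inhibitor → wire = none
L3 align_heading: active, inhibitor → wire = none
actuator = none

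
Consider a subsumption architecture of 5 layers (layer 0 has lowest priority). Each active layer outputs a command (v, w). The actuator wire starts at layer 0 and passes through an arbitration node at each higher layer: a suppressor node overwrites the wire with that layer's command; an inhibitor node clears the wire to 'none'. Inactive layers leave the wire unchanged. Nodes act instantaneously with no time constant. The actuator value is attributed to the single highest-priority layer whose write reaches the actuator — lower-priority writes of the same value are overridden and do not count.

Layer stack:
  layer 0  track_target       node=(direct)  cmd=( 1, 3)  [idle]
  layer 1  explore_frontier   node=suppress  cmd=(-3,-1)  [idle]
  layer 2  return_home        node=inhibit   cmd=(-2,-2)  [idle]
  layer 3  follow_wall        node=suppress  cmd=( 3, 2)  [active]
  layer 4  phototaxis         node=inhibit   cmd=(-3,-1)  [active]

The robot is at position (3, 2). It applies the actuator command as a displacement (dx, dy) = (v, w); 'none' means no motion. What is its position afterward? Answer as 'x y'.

[0] track_target off; wire := none
[1] explore_frontier off; pass none
[2] return_home off; pass none
[3] follow_wall on (suppress); wire := (3, 2)
[4] phototaxis on (inhibit); wire := none
output none
position: (3, 2) + none = (3, 2)

3 2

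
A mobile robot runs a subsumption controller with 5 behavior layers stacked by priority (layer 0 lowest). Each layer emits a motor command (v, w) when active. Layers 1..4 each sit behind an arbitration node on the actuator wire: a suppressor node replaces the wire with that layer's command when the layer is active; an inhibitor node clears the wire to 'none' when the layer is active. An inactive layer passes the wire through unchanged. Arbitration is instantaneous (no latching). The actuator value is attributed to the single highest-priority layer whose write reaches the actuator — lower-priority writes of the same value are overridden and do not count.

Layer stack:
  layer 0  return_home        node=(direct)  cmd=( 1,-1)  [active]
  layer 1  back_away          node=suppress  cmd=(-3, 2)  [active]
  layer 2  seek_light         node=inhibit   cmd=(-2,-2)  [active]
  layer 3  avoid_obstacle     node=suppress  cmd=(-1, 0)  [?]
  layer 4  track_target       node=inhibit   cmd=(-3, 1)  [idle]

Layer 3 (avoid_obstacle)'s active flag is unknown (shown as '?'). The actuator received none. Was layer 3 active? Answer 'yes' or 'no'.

If layer 3 is active=yes:
  actuator would be (-1, 0)
If layer 3 is active=no:
  actuator would be none
Observed none, so layer 3 was idle.

no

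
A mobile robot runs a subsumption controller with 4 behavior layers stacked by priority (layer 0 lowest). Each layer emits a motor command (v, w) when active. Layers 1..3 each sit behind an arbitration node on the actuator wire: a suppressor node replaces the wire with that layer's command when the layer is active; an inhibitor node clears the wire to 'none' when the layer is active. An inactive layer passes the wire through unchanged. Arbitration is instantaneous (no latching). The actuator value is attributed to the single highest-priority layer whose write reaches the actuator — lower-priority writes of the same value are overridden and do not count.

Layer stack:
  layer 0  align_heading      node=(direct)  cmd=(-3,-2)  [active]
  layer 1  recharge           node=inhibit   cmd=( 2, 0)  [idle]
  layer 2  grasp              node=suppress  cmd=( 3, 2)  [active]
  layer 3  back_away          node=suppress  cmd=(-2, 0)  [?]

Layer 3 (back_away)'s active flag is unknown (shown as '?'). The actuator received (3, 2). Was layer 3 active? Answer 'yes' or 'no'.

If layer 3 is active=yes:
  actuator would be (-2, 0)
If layer 3 is active=no:
  actuator would be (3, 2)
Observed (3, 2), so layer 3 was idle.

no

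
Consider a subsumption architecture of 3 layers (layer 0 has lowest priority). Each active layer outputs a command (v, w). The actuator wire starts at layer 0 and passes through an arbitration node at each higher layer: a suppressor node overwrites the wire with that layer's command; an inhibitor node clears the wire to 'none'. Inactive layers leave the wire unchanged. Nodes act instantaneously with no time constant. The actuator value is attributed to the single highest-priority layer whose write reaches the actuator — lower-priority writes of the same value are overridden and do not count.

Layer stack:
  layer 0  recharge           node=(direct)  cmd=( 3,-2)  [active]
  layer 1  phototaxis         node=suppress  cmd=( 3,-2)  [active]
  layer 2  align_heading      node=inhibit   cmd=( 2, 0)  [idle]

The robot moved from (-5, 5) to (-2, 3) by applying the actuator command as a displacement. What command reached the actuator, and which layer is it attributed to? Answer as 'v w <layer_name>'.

displacement = (-2, 3) − (-5, 5) = (3, -2)
[0] recharge on; wire := (3, -2)
[1] phototaxis on (suppress); wire := (3, -2)
[2] align_heading off; pass (3, -2)
output (3, -2) — from layer 1 (phototaxis)

3 -2 phototaxis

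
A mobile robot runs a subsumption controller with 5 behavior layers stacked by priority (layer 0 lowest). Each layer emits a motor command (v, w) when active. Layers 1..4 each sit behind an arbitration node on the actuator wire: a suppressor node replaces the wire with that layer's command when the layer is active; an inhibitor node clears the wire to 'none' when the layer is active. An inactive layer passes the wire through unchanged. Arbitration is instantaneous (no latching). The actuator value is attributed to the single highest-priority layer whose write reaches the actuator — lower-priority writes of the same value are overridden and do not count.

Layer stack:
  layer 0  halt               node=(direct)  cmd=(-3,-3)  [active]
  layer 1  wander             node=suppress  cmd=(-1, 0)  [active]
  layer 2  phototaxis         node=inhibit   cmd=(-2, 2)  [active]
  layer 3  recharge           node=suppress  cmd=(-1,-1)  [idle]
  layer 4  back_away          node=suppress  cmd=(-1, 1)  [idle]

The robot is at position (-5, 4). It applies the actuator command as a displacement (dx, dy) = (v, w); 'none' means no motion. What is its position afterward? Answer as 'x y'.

L0 halt: active, feeds wire = (-3, -3)
L1 wander: active, suppressor → wire = (-1, 0)
L2 phototaxis: active, inhibitor → wire = none
L3 recharge: idle → wire stays none
L4 back_away: idle → wire stays none
actuator = none
position: (-5, 4) + none = (-5, 4)

-5 4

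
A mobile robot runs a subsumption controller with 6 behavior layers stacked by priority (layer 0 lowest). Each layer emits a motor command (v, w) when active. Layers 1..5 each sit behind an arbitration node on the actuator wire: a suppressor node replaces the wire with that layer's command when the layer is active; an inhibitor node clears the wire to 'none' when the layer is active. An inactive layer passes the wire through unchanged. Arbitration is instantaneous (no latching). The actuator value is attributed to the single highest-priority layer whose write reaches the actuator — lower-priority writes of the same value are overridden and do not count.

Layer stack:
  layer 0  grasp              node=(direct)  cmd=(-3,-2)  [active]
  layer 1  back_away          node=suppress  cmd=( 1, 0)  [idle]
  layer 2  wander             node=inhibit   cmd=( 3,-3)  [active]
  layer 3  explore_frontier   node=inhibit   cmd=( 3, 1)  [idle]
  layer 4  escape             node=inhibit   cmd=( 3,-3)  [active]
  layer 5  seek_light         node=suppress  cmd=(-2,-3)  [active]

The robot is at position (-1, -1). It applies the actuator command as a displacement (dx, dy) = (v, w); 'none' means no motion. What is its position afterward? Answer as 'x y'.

-3 -4

layer 0 (grasp) active — direct: (-3, -2)
layer 1 (back_away) idle — unchanged: (-3, -2)
layer 2 (wander) active — inhibits: none
layer 3 (explore_frontier) idle — unchanged: none
layer 4 (escape) active — inhibits: none
layer 5 (seek_light) active — suppresses: (-2, -3)
→ actuator (-2, -3)
position: (-1, -1) + (-2, -3) = (-3, -4)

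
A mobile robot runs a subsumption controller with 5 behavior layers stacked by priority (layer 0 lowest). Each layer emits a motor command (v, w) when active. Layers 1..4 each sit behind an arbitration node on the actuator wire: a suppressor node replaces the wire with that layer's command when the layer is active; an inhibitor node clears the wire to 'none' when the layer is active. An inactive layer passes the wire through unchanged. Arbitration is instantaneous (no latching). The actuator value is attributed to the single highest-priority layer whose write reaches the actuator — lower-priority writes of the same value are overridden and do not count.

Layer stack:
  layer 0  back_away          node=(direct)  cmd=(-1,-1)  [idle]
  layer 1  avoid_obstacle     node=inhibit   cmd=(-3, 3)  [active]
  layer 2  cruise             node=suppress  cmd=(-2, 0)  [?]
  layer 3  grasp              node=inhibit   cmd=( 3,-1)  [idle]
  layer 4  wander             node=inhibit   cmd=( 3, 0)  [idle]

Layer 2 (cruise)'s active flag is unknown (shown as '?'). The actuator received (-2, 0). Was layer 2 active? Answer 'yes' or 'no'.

If layer 2 is active=yes:
  actuator would be (-2, 0)
If layer 2 is active=no:
  actuator would be none
Observed (-2, 0), so layer 2 was active.

yes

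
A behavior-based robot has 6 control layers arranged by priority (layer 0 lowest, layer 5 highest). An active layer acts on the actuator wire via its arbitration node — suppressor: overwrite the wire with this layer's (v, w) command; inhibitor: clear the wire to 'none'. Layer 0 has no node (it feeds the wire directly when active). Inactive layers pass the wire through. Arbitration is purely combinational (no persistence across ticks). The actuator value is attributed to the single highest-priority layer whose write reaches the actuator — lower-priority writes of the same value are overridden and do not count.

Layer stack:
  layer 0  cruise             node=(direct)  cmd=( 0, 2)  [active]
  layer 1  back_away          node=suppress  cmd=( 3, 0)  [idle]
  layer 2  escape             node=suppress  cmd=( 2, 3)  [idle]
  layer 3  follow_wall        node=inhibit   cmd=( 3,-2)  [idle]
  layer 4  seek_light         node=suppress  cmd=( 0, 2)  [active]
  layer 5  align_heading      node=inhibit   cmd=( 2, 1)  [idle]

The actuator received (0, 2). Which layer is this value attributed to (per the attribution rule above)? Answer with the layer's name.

layer 0 (cruise) active — direct: (0, 2)
layer 1 (back_away) idle — unchanged: (0, 2)
layer 2 (escape) idle — unchanged: (0, 2)
layer 3 (follow_wall) idle — unchanged: (0, 2)
layer 4 (seek_light) active — suppresses: (0, 2)
layer 5 (align_heading) idle — unchanged: (0, 2)
→ actuator (0, 2)
last writer: layer 4 = seek_light

seek_light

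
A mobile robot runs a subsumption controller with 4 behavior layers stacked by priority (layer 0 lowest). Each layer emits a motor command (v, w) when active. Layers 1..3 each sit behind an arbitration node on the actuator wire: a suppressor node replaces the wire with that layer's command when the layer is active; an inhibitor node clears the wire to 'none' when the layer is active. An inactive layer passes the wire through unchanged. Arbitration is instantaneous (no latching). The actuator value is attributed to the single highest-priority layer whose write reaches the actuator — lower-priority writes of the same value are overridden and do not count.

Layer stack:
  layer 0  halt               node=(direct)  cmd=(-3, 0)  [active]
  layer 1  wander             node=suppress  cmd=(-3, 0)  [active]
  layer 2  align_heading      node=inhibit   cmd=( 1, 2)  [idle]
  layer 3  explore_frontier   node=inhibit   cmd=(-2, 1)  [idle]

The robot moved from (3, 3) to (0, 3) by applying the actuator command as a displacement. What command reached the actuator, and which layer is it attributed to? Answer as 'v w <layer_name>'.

-3 0 wander

displacement = (0, 3) − (3, 3) = (-3, 0)
L0 halt: active, feeds wire = (-3, 0)
L1 wander: active, suppressor → wire = (-3, 0)
L2 align_heading: idle → wire stays (-3, 0)
L3 explore_frontier: idle → wire stays (-3, 0)
actuator = (-3, 0) — from layer 1 (wander)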